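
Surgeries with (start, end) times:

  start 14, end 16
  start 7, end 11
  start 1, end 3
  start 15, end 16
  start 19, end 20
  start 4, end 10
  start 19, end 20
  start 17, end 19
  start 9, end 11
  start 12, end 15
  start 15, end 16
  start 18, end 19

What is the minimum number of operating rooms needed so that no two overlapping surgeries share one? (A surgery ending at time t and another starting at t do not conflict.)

Count concurrent intervals with a sweep; the peak is the room count.
Events (time:±→running): 1:+→1 3:-→0 4:+→1 7:+→2 9:+→3 … peak 3.

3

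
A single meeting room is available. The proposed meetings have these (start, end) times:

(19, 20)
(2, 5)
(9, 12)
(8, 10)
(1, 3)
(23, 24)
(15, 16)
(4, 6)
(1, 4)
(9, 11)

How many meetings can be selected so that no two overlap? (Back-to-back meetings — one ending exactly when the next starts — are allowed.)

Sort by end time and greedily take each interval whose start is ≥ the last chosen end.
Sorted by end: (1,3)  (1,4)  (2,5)  (4,6)  (8,10)  (9,11)  (9,12)  (15,16)  (19,20)  (23,24)
take (1,3); skip (1,4); take (4,6); take (8,10); skip (9,12); take (15,16); take (19,20); take (23,24).
Selected 6 meetings.

6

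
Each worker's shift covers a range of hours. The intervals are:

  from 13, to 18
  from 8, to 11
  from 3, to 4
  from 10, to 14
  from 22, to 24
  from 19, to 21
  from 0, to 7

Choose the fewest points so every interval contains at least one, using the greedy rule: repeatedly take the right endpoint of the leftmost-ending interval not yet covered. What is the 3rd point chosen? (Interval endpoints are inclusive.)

By right end: [3,4]  [0,7]  [8,11]  [10,14]  [13,18]  [19,21]  [22,24]
[3,4] uncovered → point at 4; [8,11] uncovered → point at 11; [13,18] uncovered → point at 18; [19,21] uncovered → point at 21; [22,24] uncovered → point at 24.
Points: 4, 11, 18, 21, 24 (5 total).

18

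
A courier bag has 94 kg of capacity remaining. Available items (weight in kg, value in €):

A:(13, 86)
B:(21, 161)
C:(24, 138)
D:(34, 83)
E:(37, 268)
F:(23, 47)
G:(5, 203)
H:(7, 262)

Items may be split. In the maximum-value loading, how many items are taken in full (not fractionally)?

Order: G (203/5=40.60) > H (262/7=37.43) > B (161/21=7.67) > E (268/37=7.24) > A (86/13=6.62) > C (138/24=5.75) > D (83/34=2.44) > F (47/23=2.04)
Fill: take G (5 @ 203) → take H (7 @ 262) → take B (21 @ 161) → take E (37 @ 268) → take A (13 @ 86) → take 11/24 of C → 63.25; 94/94 used.
5 item(s) taken whole; one partial (take 11/24 of C).

5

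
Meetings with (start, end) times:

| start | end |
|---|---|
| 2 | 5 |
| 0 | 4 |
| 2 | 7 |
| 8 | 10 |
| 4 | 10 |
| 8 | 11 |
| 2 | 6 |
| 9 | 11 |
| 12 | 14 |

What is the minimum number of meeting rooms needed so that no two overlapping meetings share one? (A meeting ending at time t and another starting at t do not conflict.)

Count concurrent intervals with a sweep; the peak is the room count.
Events (time:±→running): 0:+→1 2:+→2 2:+→3 2:+→4 … peak 4.

4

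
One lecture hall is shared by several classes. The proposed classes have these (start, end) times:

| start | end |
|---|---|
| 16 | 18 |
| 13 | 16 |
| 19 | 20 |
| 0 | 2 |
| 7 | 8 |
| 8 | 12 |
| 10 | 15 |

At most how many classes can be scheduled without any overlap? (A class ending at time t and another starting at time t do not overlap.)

Sort by end time and greedily take each interval whose start is ≥ the last chosen end.
Sorted by end: (0,2)  (7,8)  (8,12)  (10,15)  (13,16)  (16,18)  (19,20)
take (0,2); take (7,8); take (8,12); take (13,16); take (16,18); take (19,20).
Selected 6 classes.

6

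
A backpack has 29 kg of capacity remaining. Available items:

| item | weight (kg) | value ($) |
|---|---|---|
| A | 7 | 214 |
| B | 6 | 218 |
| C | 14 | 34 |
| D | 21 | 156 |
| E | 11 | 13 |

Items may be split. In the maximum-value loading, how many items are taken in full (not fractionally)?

Greedy by value/weight ratio, highest first.
Order: B (218/6=36.33) > A (214/7=30.57) > D (156/21=7.43) > C (34/14=2.43) > E (13/11=1.18)
Fill: take B (6 @ 218) → take A (7 @ 214) → take 16/21 of D → 118.86; 29/29 used.
2 item(s) taken whole; one partial (take 16/21 of D).

2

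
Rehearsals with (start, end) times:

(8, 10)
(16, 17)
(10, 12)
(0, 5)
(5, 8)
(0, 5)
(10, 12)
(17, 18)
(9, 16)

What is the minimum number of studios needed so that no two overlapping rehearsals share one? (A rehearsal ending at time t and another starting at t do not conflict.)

3

The answer is the maximum number of intervals overlapping at any instant.
Events (time:±→running): 0:+→1 0:+→2 5:-→1 5:-→0 5:+→1 8:-→0 8:+→1 9:+→2 10:-→1 10:+→2 10:+→3 … peak 3.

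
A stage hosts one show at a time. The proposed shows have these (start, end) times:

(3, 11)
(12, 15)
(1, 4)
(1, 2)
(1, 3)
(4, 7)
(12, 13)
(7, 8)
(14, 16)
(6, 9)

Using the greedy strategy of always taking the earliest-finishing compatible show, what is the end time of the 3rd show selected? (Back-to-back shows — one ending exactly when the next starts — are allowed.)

8

Sort by end time and greedily take each interval whose start is ≥ the last chosen end.
Sorted by end: (1,2)  (1,3)  (1,4)  (4,7)  (7,8)  (6,9)  (3,11)  (12,13)  (12,15)  (14,16)
take (1,2); skip (1,4); take (4,7); take (7,8); skip (6,9); take (12,13); take (14,16).
Selected: (1,2) (4,7) (7,8) (12,13) (14,16)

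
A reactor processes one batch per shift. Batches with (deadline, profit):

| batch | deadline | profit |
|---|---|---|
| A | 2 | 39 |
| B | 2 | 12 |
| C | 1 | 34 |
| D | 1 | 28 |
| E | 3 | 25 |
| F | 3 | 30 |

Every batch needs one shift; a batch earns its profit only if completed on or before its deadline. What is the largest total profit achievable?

Take jobs in profit order; each goes to the latest open slot no later than its deadline.
By profit: A(d2,39), C(d1,34), F(d3,30), D(d1,28), E(d3,25), B(d2,12)
A→slot 2; C→slot 1; F→slot 3; D skipped; E skipped; B skipped.
Profit = 34 + 39 + 30 = 103

103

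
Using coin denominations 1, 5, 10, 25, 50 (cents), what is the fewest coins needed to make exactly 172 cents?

Greedy: take as many of the largest coin as possible, then repeat with the remainder.
172 − 3×50→22 − 2×10→2 − 2×1→0
Total coins = 3 + 2 + 2 = 7

7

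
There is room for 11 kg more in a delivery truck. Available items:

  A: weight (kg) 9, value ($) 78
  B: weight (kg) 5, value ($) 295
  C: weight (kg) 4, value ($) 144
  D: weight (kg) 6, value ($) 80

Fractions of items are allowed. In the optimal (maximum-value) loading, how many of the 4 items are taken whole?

Sort by value per unit weight and fill in that order.
Ratios (sorted): B 59.00, C 36.00, D 13.33, A 8.67
take B (5 @ 295); take C (4 @ 144); take 2/6 of D → 26.67. Capacity used 11/11.
2 item(s) taken whole; one partial (take 2/6 of D).

2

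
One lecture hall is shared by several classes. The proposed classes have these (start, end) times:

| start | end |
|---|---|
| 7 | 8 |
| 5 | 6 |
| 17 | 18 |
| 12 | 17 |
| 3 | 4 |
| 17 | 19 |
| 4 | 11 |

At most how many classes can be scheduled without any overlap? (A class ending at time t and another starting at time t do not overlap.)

By end time: (3,4), (5,6), (7,8), (4,11), (12,17), (17,18), (17,19).
Pick (3,4); next start ≥ 4 → (5,6); next start ≥ 6 → (7,8); next start ≥ 8 → (12,17); next start ≥ 17 → (17,18).
Selected 5 classes.

5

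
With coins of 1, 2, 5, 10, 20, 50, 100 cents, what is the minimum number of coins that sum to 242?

242 − 2×100→42 − 2×20→2 − 1×2→0
Total coins = 2 + 2 + 1 = 5

5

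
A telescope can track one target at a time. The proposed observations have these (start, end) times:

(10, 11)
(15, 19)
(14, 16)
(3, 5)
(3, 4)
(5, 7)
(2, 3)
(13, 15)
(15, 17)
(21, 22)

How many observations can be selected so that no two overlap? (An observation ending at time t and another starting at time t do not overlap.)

Sort by end time and greedily take each interval whose start is ≥ the last chosen end.
Sorted by end: (2,3)  (3,4)  (3,5)  (5,7)  (10,11)  (13,15)  (14,16)  (15,17)  (15,19)  (21,22)
take (2,3); take (3,4); take (5,7); take (10,11); take (13,15); take (15,17); take (21,22).
Selected 7 observations.

7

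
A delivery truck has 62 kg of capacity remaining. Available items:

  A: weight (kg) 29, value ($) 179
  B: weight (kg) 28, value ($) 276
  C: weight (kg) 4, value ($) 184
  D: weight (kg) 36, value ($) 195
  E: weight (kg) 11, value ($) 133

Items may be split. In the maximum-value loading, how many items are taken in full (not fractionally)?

Sort by value per unit weight and fill in that order.
Order: C (184/4=46.00) > E (133/11=12.09) > B (276/28=9.86) > A (179/29=6.17) > D (195/36=5.42)
Fill: take C (4 @ 184) → take E (11 @ 133) → take B (28 @ 276) → take 19/29 of A → 117.28; 62/62 used.
3 item(s) taken whole; one partial (take 19/29 of A).

3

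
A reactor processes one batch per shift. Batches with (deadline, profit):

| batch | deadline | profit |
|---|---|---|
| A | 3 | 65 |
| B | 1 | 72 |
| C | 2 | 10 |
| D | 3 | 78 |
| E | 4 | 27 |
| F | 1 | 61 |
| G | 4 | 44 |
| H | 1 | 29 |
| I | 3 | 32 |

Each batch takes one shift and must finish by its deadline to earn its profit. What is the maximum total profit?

Profit order: D=78 B=72 A=65 F=61 G=44 I=32 H=29 E=27 C=10
Assign: D→slot 3, B→slot 1, A→slot 2, F skipped, G→slot 4, I skipped, H skipped, E skipped, C skipped.
Slots: [1:B] [2:A] [3:D] [4:G]
Profit = 72 + 65 + 78 + 44 = 259

259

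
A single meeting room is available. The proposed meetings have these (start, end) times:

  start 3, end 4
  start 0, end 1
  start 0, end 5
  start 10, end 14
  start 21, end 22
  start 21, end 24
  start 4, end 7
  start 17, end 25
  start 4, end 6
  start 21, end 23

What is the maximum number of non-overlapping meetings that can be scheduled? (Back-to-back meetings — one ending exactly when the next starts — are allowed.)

Sorted by end: (0,1)  (3,4)  (0,5)  (4,6)  (4,7)  (10,14)  (21,22)  (21,23)  (21,24)  (17,25)
take (0,1); take (3,4); take (4,6); take (10,14); take (21,22); skip (21,23); skip (21,24); skip (17,25).
Selected 5 meetings.

5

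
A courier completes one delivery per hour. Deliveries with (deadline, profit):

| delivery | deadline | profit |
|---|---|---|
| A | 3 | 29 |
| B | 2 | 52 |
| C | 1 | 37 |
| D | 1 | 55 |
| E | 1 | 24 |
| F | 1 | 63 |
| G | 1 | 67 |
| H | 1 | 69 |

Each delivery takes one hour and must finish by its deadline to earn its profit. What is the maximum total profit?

By profit: H(d1,69), G(d1,67), F(d1,63), D(d1,55), B(d2,52), C(d1,37), A(d3,29), E(d1,24)
H→slot 1; G skipped; F skipped; D skipped; B→slot 2; C skipped; A→slot 3; E skipped.
Profit = 69 + 52 + 29 = 150

150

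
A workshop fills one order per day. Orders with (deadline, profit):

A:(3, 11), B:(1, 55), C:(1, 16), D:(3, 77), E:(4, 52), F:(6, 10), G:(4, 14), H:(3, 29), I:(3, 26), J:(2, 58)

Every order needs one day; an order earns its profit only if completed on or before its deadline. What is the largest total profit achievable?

Sort by profit descending; place each in the latest free slot ≤ its deadline.
By profit: D(d3,77), J(d2,58), B(d1,55), E(d4,52), H(d3,29), I(d3,26), C(d1,16), G(d4,14), A(d3,11), F(d6,10)
D→slot 3; J→slot 2; B→slot 1; E→slot 4; H skipped; I skipped; C skipped; G skipped; A skipped; F→slot 6.
Profit = 55 + 58 + 77 + 52 + 10 = 252

252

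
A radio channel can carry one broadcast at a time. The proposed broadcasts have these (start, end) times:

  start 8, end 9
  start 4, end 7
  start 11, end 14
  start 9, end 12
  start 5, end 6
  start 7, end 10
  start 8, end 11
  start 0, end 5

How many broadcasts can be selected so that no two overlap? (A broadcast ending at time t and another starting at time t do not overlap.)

Greedy by earliest finish: after sorting by end time, pick each interval compatible with the last pick.
By end time: (0,5), (5,6), (4,7), (8,9), (7,10), (8,11), (9,12), (11,14).
Pick (0,5); next start ≥ 5 → (5,6); next start ≥ 6 → (8,9); next start ≥ 9 → (9,12).
Selected 4 broadcasts.

4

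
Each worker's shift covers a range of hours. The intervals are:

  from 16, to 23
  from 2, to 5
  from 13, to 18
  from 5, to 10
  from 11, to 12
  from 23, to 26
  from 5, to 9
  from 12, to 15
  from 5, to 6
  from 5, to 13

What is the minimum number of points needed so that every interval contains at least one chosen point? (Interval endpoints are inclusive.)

4

By right end: [2,5]  [5,6]  [5,9]  [5,10]  [11,12]  [5,13]  [12,15]  [13,18]  [16,23]  [23,26]
[2,5] uncovered → point at 5; [11,12] uncovered → point at 12; [13,18] uncovered → point at 18; [23,26] uncovered → point at 26.
Points: 5, 12, 18, 26 (4 total).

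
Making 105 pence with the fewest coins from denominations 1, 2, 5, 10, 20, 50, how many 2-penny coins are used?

Use the largest denomination that fits, subtract, and repeat.
105 = 2×50 + 1×5
Count of 2: 0

0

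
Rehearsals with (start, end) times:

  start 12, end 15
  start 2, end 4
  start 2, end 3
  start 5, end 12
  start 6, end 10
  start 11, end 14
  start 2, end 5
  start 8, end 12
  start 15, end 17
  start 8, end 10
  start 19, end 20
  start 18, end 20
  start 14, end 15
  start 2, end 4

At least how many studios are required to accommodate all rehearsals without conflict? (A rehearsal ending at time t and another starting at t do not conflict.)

starts: [2, 2, 2, 2, 5, 6, 8, 8, 11, 12, 14, 15, 18, 19]
ends:   [3, 4, 4, 5, 10, 10, 12, 12, 14, 15, 15, 17, 20, 20]
s2→1 s2→2 s2→3 s2→4  — peak 4.

4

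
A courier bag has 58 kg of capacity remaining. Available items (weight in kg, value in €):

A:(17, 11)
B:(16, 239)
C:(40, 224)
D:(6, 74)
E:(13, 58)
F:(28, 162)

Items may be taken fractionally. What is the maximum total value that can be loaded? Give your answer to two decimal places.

Order: B (239/16=14.94) > D (74/6=12.33) > F (162/28=5.79) > C (224/40=5.60) > E (58/13=4.46) > A (11/17=0.65)
Fill: take B (16 @ 239) → take D (6 @ 74) → take F (28 @ 162) → take 8/40 of C → 44.80; 58/58 used.
Total value = 519.80

519.80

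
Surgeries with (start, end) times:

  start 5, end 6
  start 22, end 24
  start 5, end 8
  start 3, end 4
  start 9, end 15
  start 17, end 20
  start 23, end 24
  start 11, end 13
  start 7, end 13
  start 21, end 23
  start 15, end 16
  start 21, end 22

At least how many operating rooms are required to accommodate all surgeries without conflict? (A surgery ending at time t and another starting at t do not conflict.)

Count concurrent intervals with a sweep; the peak is the room count.
starts: [3, 5, 5, 7, 9, 11, 15, 17, 21, 21, 22, 23]
ends:   [4, 6, 8, 13, 13, 15, 16, 20, 22, 23, 24, 24]
s3→1 e4→0 s5→1 s5→2 e6→1 s7→2 e8→1 s9→2 s11→3  — peak 3.

3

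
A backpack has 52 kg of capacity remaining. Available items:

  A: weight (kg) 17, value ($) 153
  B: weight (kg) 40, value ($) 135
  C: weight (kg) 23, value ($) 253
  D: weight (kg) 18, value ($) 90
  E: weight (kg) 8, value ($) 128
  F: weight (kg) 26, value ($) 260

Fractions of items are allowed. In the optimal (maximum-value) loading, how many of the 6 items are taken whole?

2

Order: E (128/8=16.00) > C (253/23=11.00) > F (260/26=10.00) > A (153/17=9.00) > D (90/18=5.00) > B (135/40=3.38)
Fill: take E (8 @ 128) → take C (23 @ 253) → take 21/26 of F → 210.00; 52/52 used.
2 item(s) taken whole; one partial (take 21/26 of F).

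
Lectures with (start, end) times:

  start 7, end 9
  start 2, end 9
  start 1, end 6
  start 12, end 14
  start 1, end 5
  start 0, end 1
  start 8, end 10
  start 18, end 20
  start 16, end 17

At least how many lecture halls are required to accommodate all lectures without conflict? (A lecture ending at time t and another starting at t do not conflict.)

3

Count concurrent intervals with a sweep; the peak is the room count.
starts: [0, 1, 1, 2, 7, 8, 12, 16, 18]
ends:   [1, 5, 6, 9, 9, 10, 14, 17, 20]
s0→1 e1→0 s1→1 s1→2 s2→3  — peak 3.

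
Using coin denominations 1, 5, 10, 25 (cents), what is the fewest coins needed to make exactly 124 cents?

124 − 4×25→24 − 2×10→4 − 4×1→0
Total coins = 4 + 2 + 4 = 10

10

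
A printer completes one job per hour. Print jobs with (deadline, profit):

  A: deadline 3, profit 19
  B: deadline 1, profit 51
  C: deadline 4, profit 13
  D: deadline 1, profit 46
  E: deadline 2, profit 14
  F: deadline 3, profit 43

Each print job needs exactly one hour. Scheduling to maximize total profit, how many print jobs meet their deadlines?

Sort by profit descending; place each in the latest free slot ≤ its deadline.
By profit: B(d1,51), D(d1,46), F(d3,43), A(d3,19), E(d2,14), C(d4,13)
B→slot 1; D skipped; F→slot 3; A→slot 2; E skipped; C→slot 4.
4 of 6 scheduled.

4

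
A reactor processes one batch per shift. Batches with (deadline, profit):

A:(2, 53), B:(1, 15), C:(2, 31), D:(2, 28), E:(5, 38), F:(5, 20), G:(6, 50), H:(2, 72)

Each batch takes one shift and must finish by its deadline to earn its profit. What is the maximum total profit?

233

By profit: H(d2,72), A(d2,53), G(d6,50), E(d5,38), C(d2,31), D(d2,28), F(d5,20), B(d1,15)
H→slot 2; A→slot 1; G→slot 6; E→slot 5; C skipped; D skipped; F→slot 4; B skipped.
Profit = 53 + 72 + 20 + 38 + 50 = 233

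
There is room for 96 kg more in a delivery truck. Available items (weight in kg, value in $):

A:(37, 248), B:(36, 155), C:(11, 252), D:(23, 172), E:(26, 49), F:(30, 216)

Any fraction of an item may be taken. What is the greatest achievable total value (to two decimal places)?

854.49

Sort by value per unit weight and fill in that order.
Ratios (sorted): C 22.91, D 7.48, F 7.20, A 6.70, B 4.31, E 1.88
take C (11 @ 252); take D (23 @ 172); take F (30 @ 216); take 32/37 of A → 214.49. Capacity used 96/96.
Total value = 854.49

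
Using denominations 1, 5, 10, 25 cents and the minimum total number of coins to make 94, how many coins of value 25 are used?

94 − 3×25→19 − 1×10→9 − 1×5→4 − 4×1→0
Count of 25: 3

3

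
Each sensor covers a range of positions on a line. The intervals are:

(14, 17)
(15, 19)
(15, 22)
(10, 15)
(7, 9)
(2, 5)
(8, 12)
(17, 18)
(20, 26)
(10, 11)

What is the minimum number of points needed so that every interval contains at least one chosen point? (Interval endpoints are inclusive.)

5

By right end: [2,5]  [7,9]  [10,11]  [8,12]  [10,15]  [14,17]  [17,18]  [15,19]  [15,22]  [20,26]
[2,5] uncovered → point at 5; [7,9] uncovered → point at 9; [10,11] uncovered → point at 11; [14,17] uncovered → point at 17; [20,26] uncovered → point at 26.
Points: 5, 9, 11, 17, 26 (5 total).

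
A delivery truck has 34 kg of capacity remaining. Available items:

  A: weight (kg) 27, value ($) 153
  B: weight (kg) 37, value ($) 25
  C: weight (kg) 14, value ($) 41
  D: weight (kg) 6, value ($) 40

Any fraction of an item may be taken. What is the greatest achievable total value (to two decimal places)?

Order: D (40/6=6.67) > A (153/27=5.67) > C (41/14=2.93) > B (25/37=0.68)
Fill: take D (6 @ 40) → take A (27 @ 153) → take 1/14 of C → 2.93; 34/34 used.
Total value = 195.93

195.93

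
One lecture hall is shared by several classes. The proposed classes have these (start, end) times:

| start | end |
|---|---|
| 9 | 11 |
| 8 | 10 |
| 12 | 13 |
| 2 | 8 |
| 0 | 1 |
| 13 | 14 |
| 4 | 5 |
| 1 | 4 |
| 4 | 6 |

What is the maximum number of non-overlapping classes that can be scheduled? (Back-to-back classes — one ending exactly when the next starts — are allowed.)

6

Sort by end time and greedily take each interval whose start is ≥ the last chosen end.
By end time: (0,1), (1,4), (4,5), (4,6), (2,8), (8,10), (9,11), (12,13), (13,14).
Pick (0,1); next start ≥ 1 → (1,4); next start ≥ 4 → (4,5); next start ≥ 5 → (8,10); next start ≥ 10 → (12,13); next start ≥ 13 → (13,14).
Selected 6 classes.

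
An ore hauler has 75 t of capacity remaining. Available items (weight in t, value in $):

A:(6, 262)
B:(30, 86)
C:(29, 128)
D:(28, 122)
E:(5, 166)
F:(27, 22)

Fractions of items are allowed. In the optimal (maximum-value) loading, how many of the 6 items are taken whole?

Greedy by value/weight ratio, highest first.
Order: A (262/6=43.67) > E (166/5=33.20) > C (128/29=4.41) > D (122/28=4.36) > B (86/30=2.87) > F (22/27=0.81)
Fill: take A (6 @ 262) → take E (5 @ 166) → take C (29 @ 128) → take D (28 @ 122) → take 7/30 of B → 20.07; 75/75 used.
4 item(s) taken whole; one partial (take 7/30 of B).

4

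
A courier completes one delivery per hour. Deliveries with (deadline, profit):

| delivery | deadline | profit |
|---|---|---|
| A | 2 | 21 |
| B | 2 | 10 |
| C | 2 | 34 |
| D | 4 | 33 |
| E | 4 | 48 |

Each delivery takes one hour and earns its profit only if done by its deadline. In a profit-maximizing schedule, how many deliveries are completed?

Sort by profit descending; place each in the latest free slot ≤ its deadline.
By profit: E(d4,48), C(d2,34), D(d4,33), A(d2,21), B(d2,10)
E→slot 4; C→slot 2; D→slot 3; A→slot 1; B skipped.
4 of 5 scheduled.

4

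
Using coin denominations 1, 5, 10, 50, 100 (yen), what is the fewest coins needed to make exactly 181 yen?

Greedy: take as many of the largest coin as possible, then repeat with the remainder.
181 − 1×100→81 − 1×50→31 − 3×10→1 − 1×1→0
Total coins = 1 + 1 + 3 + 1 = 6

6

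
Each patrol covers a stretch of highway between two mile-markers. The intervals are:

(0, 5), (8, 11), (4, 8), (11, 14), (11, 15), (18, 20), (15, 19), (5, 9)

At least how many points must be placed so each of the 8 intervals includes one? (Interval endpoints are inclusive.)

By right end: [0,5]  [4,8]  [5,9]  [8,11]  [11,14]  [11,15]  [15,19]  [18,20]
[0,5] uncovered → point at 5; [8,11] uncovered → point at 11; [15,19] uncovered → point at 19.
Points: 5, 11, 19 (3 total).

3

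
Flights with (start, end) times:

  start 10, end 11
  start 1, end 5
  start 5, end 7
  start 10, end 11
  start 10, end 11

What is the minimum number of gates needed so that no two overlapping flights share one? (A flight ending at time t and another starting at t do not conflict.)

The answer is the maximum number of intervals overlapping at any instant.
Events (time:±→running): 1:+→1 5:-→0 5:+→1 7:-→0 10:+→1 10:+→2 10:+→3 … peak 3.

3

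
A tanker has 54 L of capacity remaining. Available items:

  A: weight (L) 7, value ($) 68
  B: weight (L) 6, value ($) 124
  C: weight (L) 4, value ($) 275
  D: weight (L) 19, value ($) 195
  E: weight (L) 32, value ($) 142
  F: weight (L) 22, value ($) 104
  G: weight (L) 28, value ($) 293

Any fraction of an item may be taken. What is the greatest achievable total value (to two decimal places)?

856.21

Ratios (sorted): C 68.75, B 20.67, G 10.46, D 10.26, A 9.71, F 4.73, E 4.44
take C (4 @ 275); take B (6 @ 124); take G (28 @ 293); take 16/19 of D → 164.21. Capacity used 54/54.
Total value = 856.21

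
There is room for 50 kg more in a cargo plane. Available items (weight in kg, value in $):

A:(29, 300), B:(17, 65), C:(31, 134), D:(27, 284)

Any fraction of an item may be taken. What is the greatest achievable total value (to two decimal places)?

521.93

Sort by value per unit weight and fill in that order.
Order: D (284/27=10.52) > A (300/29=10.34) > C (134/31=4.32) > B (65/17=3.82)
Fill: take D (27 @ 284) → take 23/29 of A → 237.93; 50/50 used.
Total value = 521.93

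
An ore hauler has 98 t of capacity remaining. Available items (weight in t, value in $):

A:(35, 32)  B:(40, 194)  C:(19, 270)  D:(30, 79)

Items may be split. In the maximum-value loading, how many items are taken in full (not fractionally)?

3

Sort by value per unit weight and fill in that order.
Ratios (sorted): C 14.21, B 4.85, D 2.63, A 0.91
take C (19 @ 270); take B (40 @ 194); take D (30 @ 79); take 9/35 of A → 8.23. Capacity used 98/98.
3 item(s) taken whole; one partial (take 9/35 of A).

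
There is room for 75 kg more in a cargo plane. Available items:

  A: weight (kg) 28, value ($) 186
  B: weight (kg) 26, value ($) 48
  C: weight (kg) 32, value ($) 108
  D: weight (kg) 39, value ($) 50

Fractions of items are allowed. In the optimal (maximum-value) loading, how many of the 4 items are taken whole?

Greedy by value/weight ratio, highest first.
Order: A (186/28=6.64) > C (108/32=3.38) > B (48/26=1.85) > D (50/39=1.28)
Fill: take A (28 @ 186) → take C (32 @ 108) → take 15/26 of B → 27.69; 75/75 used.
2 item(s) taken whole; one partial (take 15/26 of B).

2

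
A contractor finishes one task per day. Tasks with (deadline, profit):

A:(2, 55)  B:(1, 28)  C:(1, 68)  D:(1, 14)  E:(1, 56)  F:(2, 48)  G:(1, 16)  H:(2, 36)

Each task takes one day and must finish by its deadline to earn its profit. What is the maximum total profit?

Sort by profit descending; place each in the latest free slot ≤ its deadline.
Profit order: C=68 E=56 A=55 F=48 H=36 B=28 G=16 D=14
Assign: C→slot 1, E skipped, A→slot 2, F skipped, H skipped, B skipped, G skipped, D skipped.
Slots: [1:C] [2:A]
Profit = 68 + 55 = 123

123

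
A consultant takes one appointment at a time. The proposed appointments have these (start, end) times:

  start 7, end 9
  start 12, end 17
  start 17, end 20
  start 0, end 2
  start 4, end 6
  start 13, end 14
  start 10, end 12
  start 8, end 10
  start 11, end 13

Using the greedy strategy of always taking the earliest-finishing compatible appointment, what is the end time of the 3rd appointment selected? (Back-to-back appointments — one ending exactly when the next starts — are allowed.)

9

Order by finish time; keep every interval that doesn't clash with the previous kept one.
Sorted by end: (0,2)  (4,6)  (7,9)  (8,10)  (10,12)  (11,13)  (13,14)  (12,17)  (17,20)
take (0,2); take (4,6); take (7,9); take (10,12); take (13,14); take (17,20).
Selected: (0,2) (4,6) (7,9) (10,12) (13,14) (17,20)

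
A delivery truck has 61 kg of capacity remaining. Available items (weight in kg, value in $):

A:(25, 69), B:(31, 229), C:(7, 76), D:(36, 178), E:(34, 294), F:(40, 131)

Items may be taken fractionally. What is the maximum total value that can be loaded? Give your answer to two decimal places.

Sort by value per unit weight and fill in that order.
Order: C (76/7=10.86) > E (294/34=8.65) > B (229/31=7.39) > D (178/36=4.94) > F (131/40=3.27) > A (69/25=2.76)
Fill: take C (7 @ 76) → take E (34 @ 294) → take 20/31 of B → 147.74; 61/61 used.
Total value = 517.74

517.74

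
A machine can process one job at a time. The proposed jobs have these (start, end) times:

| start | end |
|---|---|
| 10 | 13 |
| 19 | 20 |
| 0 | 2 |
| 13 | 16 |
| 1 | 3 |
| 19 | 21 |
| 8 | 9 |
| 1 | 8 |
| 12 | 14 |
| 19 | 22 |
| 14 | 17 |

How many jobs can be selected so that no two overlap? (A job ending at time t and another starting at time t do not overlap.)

5

Greedy by earliest finish: after sorting by end time, pick each interval compatible with the last pick.
By end time: (0,2), (1,3), (1,8), (8,9), (10,13), (12,14), (13,16), (14,17), (19,20), (19,21), (19,22).
Pick (0,2); next start ≥ 2 → (8,9); next start ≥ 9 → (10,13); next start ≥ 13 → (13,16); next start ≥ 16 → (19,20).
Selected 5 jobs.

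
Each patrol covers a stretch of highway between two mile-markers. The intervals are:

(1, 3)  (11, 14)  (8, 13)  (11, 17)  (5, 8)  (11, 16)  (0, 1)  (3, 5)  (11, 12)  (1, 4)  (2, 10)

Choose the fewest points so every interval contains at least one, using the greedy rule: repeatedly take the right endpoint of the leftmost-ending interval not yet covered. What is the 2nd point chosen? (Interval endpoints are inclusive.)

Process intervals by earliest right end; each time one isn't hit yet, stab at its right endpoint.
By right end: [0,1]  [1,3]  [1,4]  [3,5]  [5,8]  [2,10]  [11,12]  [8,13]  [11,14]  [11,16]  [11,17]
[0,1] uncovered → point at 1; [3,5] uncovered → point at 5; [11,12] uncovered → point at 12.
Points: 1, 5, 12 (3 total).

5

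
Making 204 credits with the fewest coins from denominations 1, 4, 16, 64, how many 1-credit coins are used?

204 − 3×64→12 − 3×4→0
Count of 1: 0

0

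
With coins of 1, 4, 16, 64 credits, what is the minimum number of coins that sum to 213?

213 = 3×64 + 1×16 + 1×4 + 1×1
Total coins = 3 + 1 + 1 + 1 = 6

6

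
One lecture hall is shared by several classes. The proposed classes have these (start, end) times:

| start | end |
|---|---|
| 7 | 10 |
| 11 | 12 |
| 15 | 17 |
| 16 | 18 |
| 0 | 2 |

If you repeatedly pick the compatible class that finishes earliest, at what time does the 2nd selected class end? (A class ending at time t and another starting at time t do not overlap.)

10

Order by finish time; keep every interval that doesn't clash with the previous kept one.
By end time: (0,2), (7,10), (11,12), (15,17), (16,18).
Pick (0,2); next start ≥ 2 → (7,10); next start ≥ 10 → (11,12); next start ≥ 12 → (15,17).
Selected: (0,2) (7,10) (11,12) (15,17)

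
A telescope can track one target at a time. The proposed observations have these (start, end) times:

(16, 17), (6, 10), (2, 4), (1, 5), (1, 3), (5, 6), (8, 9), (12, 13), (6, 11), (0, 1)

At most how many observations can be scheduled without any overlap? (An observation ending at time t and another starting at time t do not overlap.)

6

Greedy by earliest finish: after sorting by end time, pick each interval compatible with the last pick.
By end time: (0,1), (1,3), (2,4), (1,5), (5,6), (8,9), (6,10), (6,11), (12,13), (16,17).
Pick (0,1); next start ≥ 1 → (1,3); next start ≥ 3 → (5,6); next start ≥ 6 → (8,9); next start ≥ 9 → (12,13); next start ≥ 13 → (16,17).
Selected 6 observations.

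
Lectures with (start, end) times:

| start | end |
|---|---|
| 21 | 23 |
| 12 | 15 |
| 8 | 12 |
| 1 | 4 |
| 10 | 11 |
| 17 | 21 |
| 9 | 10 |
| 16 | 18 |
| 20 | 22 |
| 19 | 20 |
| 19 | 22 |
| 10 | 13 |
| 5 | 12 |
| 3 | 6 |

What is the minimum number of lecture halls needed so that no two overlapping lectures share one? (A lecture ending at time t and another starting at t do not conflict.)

The answer is the maximum number of intervals overlapping at any instant.
Events (time:±→running): 1:+→1 3:+→2 4:-→1 5:+→2 6:-→1 8:+→2 9:+→3 10:-→2 10:+→3 10:+→4 … peak 4.

4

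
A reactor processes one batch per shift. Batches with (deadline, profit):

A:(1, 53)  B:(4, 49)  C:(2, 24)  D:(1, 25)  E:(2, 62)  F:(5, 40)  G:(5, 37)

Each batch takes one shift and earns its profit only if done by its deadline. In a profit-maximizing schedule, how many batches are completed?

5

Sort by profit descending; place each in the latest free slot ≤ its deadline.
Profit order: E=62 A=53 B=49 F=40 G=37 D=25 C=24
Assign: E→slot 2, A→slot 1, B→slot 4, F→slot 5, G→slot 3, D skipped, C skipped.
Slots: [1:A] [2:E] [3:G] [4:B] [5:F]
5 of 7 scheduled.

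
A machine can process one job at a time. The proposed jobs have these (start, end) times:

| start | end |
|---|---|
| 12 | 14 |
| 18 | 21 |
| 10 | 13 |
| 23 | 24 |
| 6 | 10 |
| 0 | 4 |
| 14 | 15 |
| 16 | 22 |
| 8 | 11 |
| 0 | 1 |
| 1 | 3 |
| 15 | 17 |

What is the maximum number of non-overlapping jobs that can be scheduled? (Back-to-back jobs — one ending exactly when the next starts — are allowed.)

8

Order by finish time; keep every interval that doesn't clash with the previous kept one.
Sorted by end: (0,1)  (1,3)  (0,4)  (6,10)  (8,11)  (10,13)  (12,14)  (14,15)  (15,17)  (18,21)  (16,22)  (23,24)
take (0,1); take (1,3); skip (0,4); take (6,10); skip (8,11); take (10,13); skip (12,14); take (14,15); take (15,17); take (18,21); skip (16,22); take (23,24).
Selected 8 jobs.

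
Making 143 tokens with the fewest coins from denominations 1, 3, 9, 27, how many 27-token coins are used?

Greedy: take as many of the largest coin as possible, then repeat with the remainder.
143 = 5×27 + 2×3 + 2×1
Count of 27: 5

5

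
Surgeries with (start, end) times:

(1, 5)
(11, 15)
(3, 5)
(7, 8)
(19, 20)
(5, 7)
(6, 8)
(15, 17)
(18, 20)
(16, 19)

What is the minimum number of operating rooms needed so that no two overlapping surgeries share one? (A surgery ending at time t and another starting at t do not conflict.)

2

Events (time:±→running): 1:+→1 3:+→2 … peak 2.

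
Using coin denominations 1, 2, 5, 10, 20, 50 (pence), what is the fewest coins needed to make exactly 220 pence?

Greedy: take as many of the largest coin as possible, then repeat with the remainder.
220 = 4×50 + 1×20
Total coins = 4 + 1 = 5

5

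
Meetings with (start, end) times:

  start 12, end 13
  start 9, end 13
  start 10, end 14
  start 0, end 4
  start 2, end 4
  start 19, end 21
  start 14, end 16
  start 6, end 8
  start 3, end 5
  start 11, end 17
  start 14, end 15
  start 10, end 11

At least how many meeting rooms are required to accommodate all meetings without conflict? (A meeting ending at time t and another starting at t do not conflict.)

4

Count concurrent intervals with a sweep; the peak is the room count.
starts: [0, 2, 3, 6, 9, 10, 10, 11, 12, 14, 14, 19]
ends:   [4, 4, 5, 8, 11, 13, 13, 14, 15, 16, 17, 21]
s0→1 s2→2 s3→3 e4→2 e4→1 e5→0 s6→1 e8→0 s9→1 s10→2 s10→3 e11→2 s11→3 s12→4  — peak 4.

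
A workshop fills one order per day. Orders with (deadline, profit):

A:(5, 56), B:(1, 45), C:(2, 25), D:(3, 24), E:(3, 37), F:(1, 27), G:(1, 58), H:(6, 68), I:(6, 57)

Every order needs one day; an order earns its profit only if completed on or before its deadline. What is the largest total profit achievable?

By profit: H(d6,68), G(d1,58), I(d6,57), A(d5,56), B(d1,45), E(d3,37), F(d1,27), C(d2,25), D(d3,24)
H→slot 6; G→slot 1; I→slot 5; A→slot 4; B skipped; E→slot 3; F skipped; C→slot 2; D skipped.
Profit = 58 + 25 + 37 + 56 + 57 + 68 = 301

301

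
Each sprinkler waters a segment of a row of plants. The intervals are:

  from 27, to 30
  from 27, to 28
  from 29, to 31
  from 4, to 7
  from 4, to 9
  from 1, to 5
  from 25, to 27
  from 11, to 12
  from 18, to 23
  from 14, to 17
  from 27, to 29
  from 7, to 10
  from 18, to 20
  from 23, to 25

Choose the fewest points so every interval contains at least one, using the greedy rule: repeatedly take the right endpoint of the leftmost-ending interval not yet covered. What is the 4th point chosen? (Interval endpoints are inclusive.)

17

Sorted: [1,5] [4,7] [4,9] [7,10] [11,12] [14,17] [18,20] [18,23] [23,25] [25,27] [27,28] [27,29] [27,30] [29,31]
{[1,5],[4,7],[4,9]} hit by 5; {[7,10]} hit by 10; {[11,12]} hit by 12; {[14,17]} hit by 17; {[18,20],[18,23]} hit by 20; {[23,25],[25,27]} hit by 25; {[27,28],[27,29],[27,30]} hit by 28; {[29,31]} hit by 31.
Points: 5, 10, 12, 17, 20, 25, 28, 31 (8 total).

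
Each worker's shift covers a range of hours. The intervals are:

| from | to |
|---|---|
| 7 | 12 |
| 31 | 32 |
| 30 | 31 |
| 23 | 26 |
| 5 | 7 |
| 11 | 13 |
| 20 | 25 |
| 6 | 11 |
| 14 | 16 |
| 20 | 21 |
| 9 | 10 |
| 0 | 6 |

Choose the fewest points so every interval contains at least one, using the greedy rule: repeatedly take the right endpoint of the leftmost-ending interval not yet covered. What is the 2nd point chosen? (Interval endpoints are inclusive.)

By right end: [0,6]  [5,7]  [9,10]  [6,11]  [7,12]  [11,13]  [14,16]  [20,21]  [20,25]  [23,26]  [30,31]  [31,32]
[0,6] uncovered → point at 6; [9,10] uncovered → point at 10; [11,13] uncovered → point at 13; [14,16] uncovered → point at 16; [20,21] uncovered → point at 21; [23,26] uncovered → point at 26; [30,31] uncovered → point at 31.
Points: 6, 10, 13, 16, 21, 26, 31 (7 total).

10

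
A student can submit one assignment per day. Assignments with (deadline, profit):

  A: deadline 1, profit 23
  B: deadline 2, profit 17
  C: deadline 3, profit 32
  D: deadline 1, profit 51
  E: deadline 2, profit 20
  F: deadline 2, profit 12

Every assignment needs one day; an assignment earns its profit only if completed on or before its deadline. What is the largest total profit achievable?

By profit: D(d1,51), C(d3,32), A(d1,23), E(d2,20), B(d2,17), F(d2,12)
D→slot 1; C→slot 3; A skipped; E→slot 2; B skipped; F skipped.
Profit = 51 + 20 + 32 = 103

103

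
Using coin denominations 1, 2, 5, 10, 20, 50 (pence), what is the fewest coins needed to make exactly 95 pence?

Use the largest denomination that fits, subtract, and repeat.
95 = 1×50 + 2×20 + 1×5
Total coins = 1 + 2 + 1 = 4

4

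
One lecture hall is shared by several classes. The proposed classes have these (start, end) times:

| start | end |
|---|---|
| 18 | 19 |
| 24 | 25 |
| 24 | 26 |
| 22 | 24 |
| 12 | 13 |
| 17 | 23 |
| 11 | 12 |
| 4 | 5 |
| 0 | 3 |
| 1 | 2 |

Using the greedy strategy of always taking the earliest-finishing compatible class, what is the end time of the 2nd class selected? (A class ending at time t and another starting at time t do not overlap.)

By end time: (1,2), (0,3), (4,5), (11,12), (12,13), (18,19), (17,23), (22,24), (24,25), (24,26).
Pick (1,2); next start ≥ 2 → (4,5); next start ≥ 5 → (11,12); next start ≥ 12 → (12,13); next start ≥ 13 → (18,19); next start ≥ 19 → (22,24); next start ≥ 24 → (24,25).
Selected: (1,2) (4,5) (11,12) (12,13) (18,19) (22,24) (24,25)

5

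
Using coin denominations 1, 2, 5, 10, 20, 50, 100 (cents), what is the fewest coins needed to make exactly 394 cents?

8

Use the largest denomination that fits, subtract, and repeat.
394 − 3×100→94 − 1×50→44 − 2×20→4 − 2×2→0
Total coins = 3 + 1 + 2 + 2 = 8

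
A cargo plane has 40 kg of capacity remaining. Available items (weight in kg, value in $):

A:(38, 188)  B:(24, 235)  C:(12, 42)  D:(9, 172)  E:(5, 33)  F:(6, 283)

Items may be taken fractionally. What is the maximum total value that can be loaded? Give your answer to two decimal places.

696.60

Greedy by value/weight ratio, highest first.
Order: F (283/6=47.17) > D (172/9=19.11) > B (235/24=9.79) > E (33/5=6.60) > A (188/38=4.95) > C (42/12=3.50)
Fill: take F (6 @ 283) → take D (9 @ 172) → take B (24 @ 235) → take 1/5 of E → 6.60; 40/40 used.
Total value = 696.60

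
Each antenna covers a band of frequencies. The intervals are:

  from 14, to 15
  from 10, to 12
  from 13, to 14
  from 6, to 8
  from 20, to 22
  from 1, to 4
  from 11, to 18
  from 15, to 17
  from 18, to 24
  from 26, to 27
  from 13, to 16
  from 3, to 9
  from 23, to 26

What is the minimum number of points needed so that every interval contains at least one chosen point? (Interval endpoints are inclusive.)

7

Sort by right endpoint; whenever an interval is uncovered, place a point at its right end.
By right end: [1,4]  [6,8]  [3,9]  [10,12]  [13,14]  [14,15]  [13,16]  [15,17]  [11,18]  [20,22]  [18,24]  [23,26]  [26,27]
[1,4] uncovered → point at 4; [6,8] uncovered → point at 8; [10,12] uncovered → point at 12; [13,14] uncovered → point at 14; [15,17] uncovered → point at 17; [20,22] uncovered → point at 22; [23,26] uncovered → point at 26.
Points: 4, 8, 12, 14, 17, 22, 26 (7 total).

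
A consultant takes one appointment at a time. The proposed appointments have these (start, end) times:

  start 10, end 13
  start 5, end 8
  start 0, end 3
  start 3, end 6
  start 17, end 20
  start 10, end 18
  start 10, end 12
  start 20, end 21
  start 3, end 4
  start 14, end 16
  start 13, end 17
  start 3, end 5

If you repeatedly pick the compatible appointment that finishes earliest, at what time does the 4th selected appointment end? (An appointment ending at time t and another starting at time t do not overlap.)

Order by finish time; keep every interval that doesn't clash with the previous kept one.
By end time: (0,3), (3,4), (3,5), (3,6), (5,8), (10,12), (10,13), (14,16), (13,17), (10,18), (17,20), (20,21).
Pick (0,3); next start ≥ 3 → (3,4); next start ≥ 4 → (5,8); next start ≥ 8 → (10,12); next start ≥ 12 → (14,16); next start ≥ 16 → (17,20); next start ≥ 20 → (20,21).
Selected: (0,3) (3,4) (5,8) (10,12) (14,16) (17,20) (20,21)

12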